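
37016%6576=4136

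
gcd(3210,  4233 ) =3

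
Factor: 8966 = 2^1  *  4483^1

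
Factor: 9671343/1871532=3223781/623844 = 2^( - 2)*3^ ( - 2 )*11^1 * 13^( - 1)*31^ (-1) * 43^ ( - 1 )*293071^1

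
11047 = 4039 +7008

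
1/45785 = 1/45785= 0.00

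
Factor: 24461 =61^1*401^1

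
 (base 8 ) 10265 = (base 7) 15320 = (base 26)68D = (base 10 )4277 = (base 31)4du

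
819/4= 204 + 3/4=   204.75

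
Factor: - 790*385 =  - 2^1*5^2*7^1*11^1*79^1 = -304150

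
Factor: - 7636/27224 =- 2^( - 1 )*23^1*41^( - 1) = - 23/82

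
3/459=1/153 = 0.01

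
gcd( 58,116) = 58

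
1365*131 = 178815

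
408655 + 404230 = 812885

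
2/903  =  2/903 = 0.00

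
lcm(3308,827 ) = 3308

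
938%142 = 86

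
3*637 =1911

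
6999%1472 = 1111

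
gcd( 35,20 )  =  5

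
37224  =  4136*9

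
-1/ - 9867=1/9867=0.00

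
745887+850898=1596785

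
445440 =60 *7424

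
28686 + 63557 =92243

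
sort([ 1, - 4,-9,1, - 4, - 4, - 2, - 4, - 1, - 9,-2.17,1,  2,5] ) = [ - 9  , - 9,-4, - 4, - 4,  -  4, - 2.17, - 2, - 1,1, 1,1,2,5 ]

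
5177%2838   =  2339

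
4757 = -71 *( -67) 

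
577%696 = 577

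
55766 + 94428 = 150194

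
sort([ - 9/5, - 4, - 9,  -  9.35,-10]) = [ -10, -9.35, - 9, - 4, - 9/5 ] 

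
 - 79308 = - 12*6609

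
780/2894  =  390/1447  =  0.27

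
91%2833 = 91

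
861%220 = 201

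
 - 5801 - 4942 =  - 10743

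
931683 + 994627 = 1926310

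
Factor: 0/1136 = 0 =0^1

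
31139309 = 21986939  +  9152370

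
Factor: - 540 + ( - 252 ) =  - 2^3*3^2*11^1 = - 792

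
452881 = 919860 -466979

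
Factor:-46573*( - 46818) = 2^1*3^4*17^2*46573^1 = 2180454714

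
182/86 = 91/43 = 2.12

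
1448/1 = 1448 = 1448.00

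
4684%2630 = 2054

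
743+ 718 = 1461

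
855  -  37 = 818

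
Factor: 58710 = 2^1  *  3^1*5^1*19^1*103^1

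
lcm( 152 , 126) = 9576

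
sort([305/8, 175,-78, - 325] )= [ - 325, - 78,305/8,  175]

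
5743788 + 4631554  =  10375342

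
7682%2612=2458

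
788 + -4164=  - 3376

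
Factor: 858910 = 2^1*5^1*13^1*6607^1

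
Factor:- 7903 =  - 7^1*1129^1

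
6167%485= 347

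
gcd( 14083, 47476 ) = 1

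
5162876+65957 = 5228833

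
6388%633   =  58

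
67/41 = 1  +  26/41= 1.63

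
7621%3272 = 1077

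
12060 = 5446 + 6614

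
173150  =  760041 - 586891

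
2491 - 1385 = 1106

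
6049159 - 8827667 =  - 2778508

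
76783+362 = 77145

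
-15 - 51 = -66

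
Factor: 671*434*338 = 2^2*7^1*11^1 * 13^2*31^1*61^1 = 98430332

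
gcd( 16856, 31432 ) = 8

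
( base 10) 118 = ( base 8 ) 166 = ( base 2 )1110110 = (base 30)3S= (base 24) 4m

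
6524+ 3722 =10246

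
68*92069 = 6260692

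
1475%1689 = 1475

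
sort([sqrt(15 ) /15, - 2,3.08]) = [  -  2,  sqrt( 15)/15,3.08]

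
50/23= 2+4/23=2.17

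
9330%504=258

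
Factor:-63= -3^2 *7^1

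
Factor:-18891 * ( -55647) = 1051227477 = 3^7*229^1*2099^1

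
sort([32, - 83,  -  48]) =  [ - 83, - 48,  32]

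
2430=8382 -5952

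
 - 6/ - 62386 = 3/31193=0.00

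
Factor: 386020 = 2^2*5^1 * 19301^1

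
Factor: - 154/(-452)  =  2^ ( - 1 )*7^1 * 11^1 *113^( - 1) =77/226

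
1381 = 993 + 388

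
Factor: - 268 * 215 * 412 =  - 2^4*5^1*43^1 *67^1*103^1 = -23739440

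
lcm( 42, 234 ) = 1638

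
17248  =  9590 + 7658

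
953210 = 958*995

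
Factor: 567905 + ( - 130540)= 437365 =5^1*87473^1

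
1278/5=1278/5=255.60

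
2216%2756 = 2216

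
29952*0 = 0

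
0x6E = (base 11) A0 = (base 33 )3B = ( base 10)110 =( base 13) 86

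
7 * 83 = 581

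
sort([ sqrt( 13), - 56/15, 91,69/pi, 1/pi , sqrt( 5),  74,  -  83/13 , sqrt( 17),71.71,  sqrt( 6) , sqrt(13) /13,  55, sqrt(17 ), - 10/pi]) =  [  -  83/13, - 56/15, - 10/pi,sqrt( 13)/13,1/pi, sqrt( 5 ),sqrt( 6 ) , sqrt(13),  sqrt(17 ) , sqrt(17 ), 69/pi,55,  71.71,74,  91 ]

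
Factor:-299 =- 13^1 * 23^1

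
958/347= 2 + 264/347 = 2.76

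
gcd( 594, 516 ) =6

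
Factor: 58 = 2^1*29^1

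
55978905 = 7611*7355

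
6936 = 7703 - 767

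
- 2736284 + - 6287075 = -9023359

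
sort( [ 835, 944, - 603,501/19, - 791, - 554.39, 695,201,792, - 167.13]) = [ - 791, - 603, - 554.39, - 167.13, 501/19, 201,695, 792,835, 944]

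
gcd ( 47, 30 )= 1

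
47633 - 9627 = 38006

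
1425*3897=5553225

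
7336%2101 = 1033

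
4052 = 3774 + 278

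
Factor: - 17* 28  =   - 2^2*7^1*17^1 = - 476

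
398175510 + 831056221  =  1229231731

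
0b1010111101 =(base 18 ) 22H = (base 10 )701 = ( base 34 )KL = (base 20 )1f1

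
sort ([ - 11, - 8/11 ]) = [ - 11, - 8/11 ] 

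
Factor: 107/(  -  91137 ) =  - 3^( - 1) * 17^( - 1 ) * 107^1*1787^(-1 ) 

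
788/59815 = 788/59815 = 0.01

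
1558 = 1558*1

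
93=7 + 86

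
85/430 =17/86 = 0.20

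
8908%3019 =2870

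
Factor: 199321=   199321^1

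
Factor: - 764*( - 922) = 2^3*191^1*461^1 = 704408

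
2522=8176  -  5654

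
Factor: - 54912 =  - 2^7*3^1 * 11^1*13^1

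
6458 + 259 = 6717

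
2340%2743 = 2340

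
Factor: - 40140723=-3^1*7^1*17^1*229^1 * 491^1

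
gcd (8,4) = 4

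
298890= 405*738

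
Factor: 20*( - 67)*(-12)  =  2^4*3^1*5^1*67^1 = 16080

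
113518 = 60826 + 52692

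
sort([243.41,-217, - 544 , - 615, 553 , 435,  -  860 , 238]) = [ - 860, - 615 , - 544, - 217, 238, 243.41, 435,553]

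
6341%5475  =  866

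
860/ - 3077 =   -  860/3077 = - 0.28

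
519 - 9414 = -8895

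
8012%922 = 636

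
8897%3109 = 2679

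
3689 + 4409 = 8098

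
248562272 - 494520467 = -245958195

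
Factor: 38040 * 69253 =2634384120 = 2^3 * 3^1 * 5^1*23^1* 317^1 * 3011^1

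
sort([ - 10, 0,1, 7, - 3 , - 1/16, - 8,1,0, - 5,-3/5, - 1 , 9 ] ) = [ - 10 , - 8,-5, - 3, - 1, - 3/5, - 1/16,0 , 0,1,1,7 , 9] 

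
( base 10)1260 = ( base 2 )10011101100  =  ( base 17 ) 462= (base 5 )20020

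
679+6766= 7445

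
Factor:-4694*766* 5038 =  - 18114652952 = - 2^3 * 11^1*229^1*383^1 * 2347^1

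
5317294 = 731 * 7274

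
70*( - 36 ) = - 2520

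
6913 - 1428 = 5485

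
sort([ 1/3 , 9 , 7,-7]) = [ - 7 , 1/3,7, 9] 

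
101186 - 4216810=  - 4115624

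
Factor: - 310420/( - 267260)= 187/161 = 7^( - 1) * 11^1*17^1  *23^( -1 )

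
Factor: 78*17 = 1326 = 2^1*3^1*13^1 * 17^1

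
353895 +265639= 619534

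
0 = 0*1864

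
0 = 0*166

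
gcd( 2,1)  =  1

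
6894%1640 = 334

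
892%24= 4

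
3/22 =3/22 = 0.14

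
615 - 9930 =  -  9315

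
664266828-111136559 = 553130269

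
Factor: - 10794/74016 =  - 7/48 = - 2^(  -  4)*3^( - 1)*7^1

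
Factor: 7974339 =3^1 * 79^1*33647^1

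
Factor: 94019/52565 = 5^( - 1)*149^1 * 631^1*10513^( - 1) 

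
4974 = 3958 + 1016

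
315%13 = 3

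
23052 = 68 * 339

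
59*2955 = 174345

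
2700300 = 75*36004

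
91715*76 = 6970340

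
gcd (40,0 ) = 40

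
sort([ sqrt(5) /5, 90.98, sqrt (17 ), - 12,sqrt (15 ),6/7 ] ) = [ - 12, sqrt( 5)/5,  6/7,sqrt (15),sqrt (17 ),  90.98 ] 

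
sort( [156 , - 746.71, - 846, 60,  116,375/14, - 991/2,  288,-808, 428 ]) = [ - 846, - 808,-746.71, - 991/2, 375/14, 60,  116,156,  288, 428]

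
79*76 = 6004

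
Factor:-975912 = -2^3*3^1 *7^1*37^1*157^1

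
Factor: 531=3^2 * 59^1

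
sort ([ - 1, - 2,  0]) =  [ - 2, - 1,  0]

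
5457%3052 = 2405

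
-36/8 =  - 9/2 = - 4.50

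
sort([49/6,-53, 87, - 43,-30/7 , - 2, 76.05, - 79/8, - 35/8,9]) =[ - 53,-43,-79/8 ,  -  35/8,-30/7,-2,  49/6,9,  76.05 , 87]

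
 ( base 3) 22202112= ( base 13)2ba3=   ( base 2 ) 1100011110010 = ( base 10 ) 6386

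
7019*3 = 21057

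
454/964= 227/482 =0.47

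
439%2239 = 439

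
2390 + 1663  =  4053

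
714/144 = 119/24 = 4.96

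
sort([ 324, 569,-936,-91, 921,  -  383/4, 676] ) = [ - 936, - 383/4,-91, 324,569,676, 921]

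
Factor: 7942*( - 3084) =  - 24493128 = - 2^3*3^1*11^1*19^2*257^1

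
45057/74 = 608  +  65/74 = 608.88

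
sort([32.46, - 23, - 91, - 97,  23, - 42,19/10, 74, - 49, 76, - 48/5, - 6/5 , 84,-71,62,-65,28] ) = [- 97, - 91, - 71 ,  -  65, - 49, - 42, -23 , - 48/5 , - 6/5,19/10,23,28, 32.46,62,74,76,84 ]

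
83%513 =83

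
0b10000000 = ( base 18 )72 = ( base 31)44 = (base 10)128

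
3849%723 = 234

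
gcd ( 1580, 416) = 4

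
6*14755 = 88530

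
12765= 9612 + 3153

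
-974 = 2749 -3723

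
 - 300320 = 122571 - 422891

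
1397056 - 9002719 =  - 7605663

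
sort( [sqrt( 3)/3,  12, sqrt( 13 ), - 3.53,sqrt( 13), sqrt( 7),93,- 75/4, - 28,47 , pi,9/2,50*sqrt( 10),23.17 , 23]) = [  -  28, - 75/4, - 3.53,sqrt ( 3 )/3,sqrt (7 ), pi,sqrt( 13 ),sqrt(13), 9/2,12 , 23, 23.17 , 47,93, 50 * sqrt(10 )] 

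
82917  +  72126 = 155043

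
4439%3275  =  1164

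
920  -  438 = 482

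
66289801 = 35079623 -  - 31210178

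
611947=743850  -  131903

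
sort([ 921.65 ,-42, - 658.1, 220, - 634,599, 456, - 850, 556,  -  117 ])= [ - 850, - 658.1,  -  634, - 117, - 42, 220 , 456,556,599,921.65 ]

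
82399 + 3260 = 85659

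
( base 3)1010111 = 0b1100110111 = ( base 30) rd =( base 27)13d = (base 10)823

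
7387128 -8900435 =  - 1513307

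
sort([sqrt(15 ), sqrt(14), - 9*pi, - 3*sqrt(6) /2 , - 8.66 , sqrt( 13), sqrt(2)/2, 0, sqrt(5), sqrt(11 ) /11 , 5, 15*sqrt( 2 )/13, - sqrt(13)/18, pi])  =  [ - 9 *pi, - 8.66, - 3 * sqrt( 6)/2,-sqrt(13 ) /18 , 0,  sqrt (11) /11, sqrt (2) /2, 15*sqrt(2)/13, sqrt( 5 ) , pi, sqrt( 13),sqrt( 14),sqrt( 15) , 5 ]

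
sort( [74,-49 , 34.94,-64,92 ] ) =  [-64,  -  49 , 34.94 , 74,92]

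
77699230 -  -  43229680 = 120928910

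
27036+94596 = 121632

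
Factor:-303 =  - 3^1*101^1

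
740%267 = 206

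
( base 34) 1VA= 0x8ac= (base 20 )5B0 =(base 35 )1sf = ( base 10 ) 2220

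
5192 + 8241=13433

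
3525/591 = 1175/197 = 5.96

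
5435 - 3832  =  1603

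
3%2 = 1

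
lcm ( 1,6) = 6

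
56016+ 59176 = 115192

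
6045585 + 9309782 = 15355367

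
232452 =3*77484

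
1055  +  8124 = 9179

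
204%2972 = 204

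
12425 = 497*25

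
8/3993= 8/3993 = 0.00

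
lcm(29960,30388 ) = 2127160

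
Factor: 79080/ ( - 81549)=  -  26360/27183 = -  2^3*3^(  -  1)*5^1*13^ ( - 1)*17^( - 1) * 41^( - 1)*659^1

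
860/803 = 860/803=1.07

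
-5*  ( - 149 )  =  745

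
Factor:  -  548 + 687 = 139 = 139^1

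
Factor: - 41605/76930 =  - 2^ (-1)*7^ (-2) *53^1 = -53/98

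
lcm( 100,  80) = 400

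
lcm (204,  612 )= 612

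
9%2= 1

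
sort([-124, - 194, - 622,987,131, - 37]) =[-622, -194,-124,-37, 131,987] 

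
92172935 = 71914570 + 20258365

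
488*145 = 70760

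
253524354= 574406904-320882550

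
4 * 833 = 3332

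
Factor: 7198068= 2^2*3^1 * 101^1* 5939^1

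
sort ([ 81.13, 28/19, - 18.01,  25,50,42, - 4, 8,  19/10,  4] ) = [-18.01, -4 , 28/19, 19/10 , 4  ,  8 , 25,42, 50,81.13]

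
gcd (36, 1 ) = 1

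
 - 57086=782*(- 73 ) 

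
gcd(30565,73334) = 1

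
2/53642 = 1/26821=0.00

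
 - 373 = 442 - 815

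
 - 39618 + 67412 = 27794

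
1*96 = 96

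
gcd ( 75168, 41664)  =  96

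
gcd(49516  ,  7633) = 1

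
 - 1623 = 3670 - 5293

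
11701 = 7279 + 4422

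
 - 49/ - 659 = 49/659=0.07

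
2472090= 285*8674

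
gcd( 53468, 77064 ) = 4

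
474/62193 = 158/20731 = 0.01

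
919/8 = 114 + 7/8 = 114.88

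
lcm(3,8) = 24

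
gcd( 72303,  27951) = 231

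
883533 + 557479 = 1441012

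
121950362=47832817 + 74117545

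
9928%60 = 28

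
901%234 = 199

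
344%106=26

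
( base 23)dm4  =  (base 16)1CDB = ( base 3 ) 101010121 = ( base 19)118f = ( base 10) 7387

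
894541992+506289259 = 1400831251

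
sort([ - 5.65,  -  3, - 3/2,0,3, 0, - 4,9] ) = [  -  5.65, - 4, - 3, - 3/2, 0,0,  3,9 ] 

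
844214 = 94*8981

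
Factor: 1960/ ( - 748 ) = -2^1*5^1*7^2*11^( - 1 )*17^( - 1)= - 490/187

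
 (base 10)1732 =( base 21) 3ja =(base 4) 123010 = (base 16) 6C4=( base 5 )23412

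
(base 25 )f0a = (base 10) 9385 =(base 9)13777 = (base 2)10010010101001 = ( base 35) 7n5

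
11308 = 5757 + 5551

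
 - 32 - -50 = 18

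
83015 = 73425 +9590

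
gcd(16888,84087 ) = 1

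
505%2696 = 505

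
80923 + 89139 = 170062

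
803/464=803/464 = 1.73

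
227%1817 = 227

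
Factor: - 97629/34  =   - 2^ ( - 1)*3^1*7^1*17^( - 1 )*4649^1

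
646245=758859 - 112614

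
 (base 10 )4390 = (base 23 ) 86k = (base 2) 1000100100110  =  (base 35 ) 3kf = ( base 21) 9K1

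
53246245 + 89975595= 143221840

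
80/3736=10/467 = 0.02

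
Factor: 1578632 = 2^3*11^1*17939^1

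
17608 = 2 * 8804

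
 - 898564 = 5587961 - 6486525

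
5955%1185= 30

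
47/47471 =47/47471 = 0.00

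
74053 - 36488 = 37565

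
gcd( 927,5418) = 9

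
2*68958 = 137916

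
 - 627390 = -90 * 6971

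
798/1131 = 266/377 = 0.71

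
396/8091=44/899 =0.05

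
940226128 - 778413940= 161812188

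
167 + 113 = 280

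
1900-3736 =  - 1836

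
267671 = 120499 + 147172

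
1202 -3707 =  - 2505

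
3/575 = 3/575 = 0.01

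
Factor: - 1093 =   -  1093^1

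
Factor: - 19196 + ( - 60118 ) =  - 79314 = - 2^1*3^1*13219^1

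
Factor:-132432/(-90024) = 178/121=2^1*11^( - 2)  *89^1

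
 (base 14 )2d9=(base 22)14b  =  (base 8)1107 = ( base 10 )583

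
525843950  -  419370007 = 106473943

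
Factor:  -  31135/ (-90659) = 5^1*13^1*479^1*90659^( - 1)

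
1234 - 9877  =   - 8643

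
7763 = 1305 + 6458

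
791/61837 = 791/61837  =  0.01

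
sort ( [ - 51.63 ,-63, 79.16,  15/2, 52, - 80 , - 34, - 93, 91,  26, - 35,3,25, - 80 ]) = [ - 93, - 80 ,- 80, - 63, - 51.63 , - 35,  -  34, 3,15/2,25,26,52,79.16, 91 ]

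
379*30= 11370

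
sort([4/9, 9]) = [4/9,  9]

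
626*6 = 3756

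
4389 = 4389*1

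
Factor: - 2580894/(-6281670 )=3^1*5^(-1 ) * 17^( - 1)*109^(-1)*113^(- 1 )*127^1*1129^1 = 430149/1046945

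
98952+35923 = 134875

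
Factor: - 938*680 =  - 2^4* 5^1*7^1*17^1*67^1 = - 637840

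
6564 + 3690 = 10254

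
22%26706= 22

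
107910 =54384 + 53526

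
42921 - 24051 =18870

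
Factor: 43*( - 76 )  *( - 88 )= 2^5*11^1*19^1 * 43^1 = 287584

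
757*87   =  65859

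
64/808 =8/101=0.08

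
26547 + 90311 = 116858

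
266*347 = 92302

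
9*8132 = 73188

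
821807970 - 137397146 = 684410824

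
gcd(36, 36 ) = 36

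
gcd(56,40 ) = 8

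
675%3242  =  675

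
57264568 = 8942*6404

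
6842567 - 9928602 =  - 3086035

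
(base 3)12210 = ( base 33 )4O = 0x9C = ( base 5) 1111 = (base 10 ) 156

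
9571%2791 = 1198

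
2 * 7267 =14534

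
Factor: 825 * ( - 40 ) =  - 33000 = -2^3 * 3^1*5^3*11^1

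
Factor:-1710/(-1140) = 3/2  =  2^( - 1)*3^1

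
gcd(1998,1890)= 54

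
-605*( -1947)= 1177935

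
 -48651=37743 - 86394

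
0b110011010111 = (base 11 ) 2519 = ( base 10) 3287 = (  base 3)11111202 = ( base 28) 45B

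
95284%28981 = 8341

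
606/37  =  606/37  =  16.38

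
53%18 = 17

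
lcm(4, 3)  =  12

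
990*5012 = 4961880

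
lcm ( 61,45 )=2745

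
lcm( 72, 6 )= 72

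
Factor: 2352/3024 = 7/9 = 3^( - 2)*7^1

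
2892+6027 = 8919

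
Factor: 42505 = 5^1*8501^1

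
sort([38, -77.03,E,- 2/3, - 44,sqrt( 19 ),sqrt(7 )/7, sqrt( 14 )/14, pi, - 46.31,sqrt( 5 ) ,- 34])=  [ - 77.03,-46.31,  -  44, - 34, - 2/3, sqrt( 14)/14, sqrt( 7 )/7, sqrt( 5), E, pi, sqrt(19 ),  38 ] 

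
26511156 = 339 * 78204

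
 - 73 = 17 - 90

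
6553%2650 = 1253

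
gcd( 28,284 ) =4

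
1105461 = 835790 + 269671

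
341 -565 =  - 224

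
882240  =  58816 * 15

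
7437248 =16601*448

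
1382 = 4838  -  3456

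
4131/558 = 459/62 = 7.40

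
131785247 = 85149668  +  46635579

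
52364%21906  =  8552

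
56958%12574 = 6662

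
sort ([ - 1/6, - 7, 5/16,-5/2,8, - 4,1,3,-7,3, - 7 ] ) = [ - 7, - 7, - 7, - 4, - 5/2, - 1/6, 5/16,1,3,  3,8 ]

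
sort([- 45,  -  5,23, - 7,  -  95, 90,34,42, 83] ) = [-95,  -  45, - 7,  -  5,23,34,42,83,90]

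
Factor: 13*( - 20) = -260 = - 2^2*5^1 * 13^1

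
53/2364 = 53/2364 = 0.02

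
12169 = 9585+2584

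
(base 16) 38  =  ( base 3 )2002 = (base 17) 35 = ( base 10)56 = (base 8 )70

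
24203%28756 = 24203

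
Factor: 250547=11^1*22777^1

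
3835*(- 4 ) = - 15340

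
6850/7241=6850/7241 = 0.95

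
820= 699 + 121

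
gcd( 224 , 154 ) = 14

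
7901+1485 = 9386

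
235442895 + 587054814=822497709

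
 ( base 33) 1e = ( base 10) 47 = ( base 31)1G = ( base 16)2F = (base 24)1n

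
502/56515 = 502/56515  =  0.01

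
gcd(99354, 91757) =1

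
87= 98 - 11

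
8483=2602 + 5881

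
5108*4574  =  23363992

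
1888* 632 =1193216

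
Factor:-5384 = -2^3 * 673^1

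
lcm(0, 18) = 0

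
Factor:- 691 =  - 691^1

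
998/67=14 + 60/67 = 14.90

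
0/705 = 0 = 0.00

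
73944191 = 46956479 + 26987712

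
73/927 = 73/927 = 0.08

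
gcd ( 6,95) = 1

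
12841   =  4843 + 7998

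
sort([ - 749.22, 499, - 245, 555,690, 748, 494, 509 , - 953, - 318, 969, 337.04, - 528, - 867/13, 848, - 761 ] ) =[ - 953, - 761  , - 749.22, - 528, - 318, - 245, - 867/13,337.04, 494, 499, 509,555, 690, 748,848, 969] 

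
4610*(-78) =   -  359580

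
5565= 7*795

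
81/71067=27/23689 = 0.00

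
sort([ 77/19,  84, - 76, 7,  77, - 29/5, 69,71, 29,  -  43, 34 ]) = [ - 76, - 43,-29/5 , 77/19,  7,29,  34,  69 , 71,  77, 84] 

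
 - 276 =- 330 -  - 54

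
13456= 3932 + 9524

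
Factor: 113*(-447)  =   - 50511 = -3^1*113^1 * 149^1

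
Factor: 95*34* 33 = 2^1*3^1*5^1*  11^1*17^1*19^1  =  106590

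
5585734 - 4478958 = 1106776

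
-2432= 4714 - 7146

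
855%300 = 255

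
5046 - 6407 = -1361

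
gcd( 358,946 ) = 2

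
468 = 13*36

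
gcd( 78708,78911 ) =7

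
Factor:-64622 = -2^1*79^1*409^1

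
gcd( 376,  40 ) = 8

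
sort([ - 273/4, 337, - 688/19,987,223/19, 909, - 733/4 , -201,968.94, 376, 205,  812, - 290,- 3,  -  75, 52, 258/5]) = [ - 290,-201,- 733/4,-75,-273/4, - 688/19,  -  3, 223/19 , 258/5,52, 205,337, 376, 812, 909, 968.94, 987 ] 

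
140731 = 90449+50282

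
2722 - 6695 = -3973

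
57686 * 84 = 4845624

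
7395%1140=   555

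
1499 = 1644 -145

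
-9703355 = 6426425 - 16129780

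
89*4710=419190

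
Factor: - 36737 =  - 17^1 * 2161^1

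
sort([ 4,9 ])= [ 4,9] 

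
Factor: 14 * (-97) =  - 2^1*7^1*97^1=-1358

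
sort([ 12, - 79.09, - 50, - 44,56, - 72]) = [ - 79.09, - 72, - 50, - 44,12,56]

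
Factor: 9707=17^1 * 571^1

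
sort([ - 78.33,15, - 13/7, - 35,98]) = [ - 78.33, - 35, - 13/7,15,98]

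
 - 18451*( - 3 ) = 55353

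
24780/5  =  4956 = 4956.00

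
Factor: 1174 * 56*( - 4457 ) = - 293021008 = -  2^4 * 7^1*587^1 * 4457^1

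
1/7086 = 1/7086 = 0.00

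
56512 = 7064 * 8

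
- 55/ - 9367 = 55/9367 = 0.01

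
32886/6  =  5481 = 5481.00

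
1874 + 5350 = 7224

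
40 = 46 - 6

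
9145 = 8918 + 227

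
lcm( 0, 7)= 0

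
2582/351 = 2582/351 = 7.36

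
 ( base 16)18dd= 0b1100011011101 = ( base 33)5rt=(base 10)6365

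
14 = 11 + 3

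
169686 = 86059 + 83627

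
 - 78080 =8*(-9760) 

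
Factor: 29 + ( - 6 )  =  23^1 = 23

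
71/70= 1+1/70 = 1.01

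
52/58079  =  52/58079 =0.00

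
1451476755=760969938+690506817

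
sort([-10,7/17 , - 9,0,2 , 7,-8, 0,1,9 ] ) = [ - 10,  -  9, - 8  ,  0,0, 7/17,1,2,7, 9]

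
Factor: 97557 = 3^1*31^1*1049^1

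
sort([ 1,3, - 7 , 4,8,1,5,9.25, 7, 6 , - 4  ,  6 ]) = [- 7 , - 4, 1,  1, 3, 4,5 , 6, 6,7 , 8,9.25]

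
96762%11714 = 3050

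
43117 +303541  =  346658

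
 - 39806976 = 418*( - 95232)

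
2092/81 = 2092/81  =  25.83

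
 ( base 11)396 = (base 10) 468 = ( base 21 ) 116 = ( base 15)213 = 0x1d4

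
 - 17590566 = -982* 17913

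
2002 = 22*91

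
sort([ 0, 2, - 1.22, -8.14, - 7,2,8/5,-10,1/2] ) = [-10, - 8.14,-7, - 1.22,0,1/2,8/5, 2, 2 ] 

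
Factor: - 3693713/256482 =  - 2^( - 1)*3^( - 2)*313^1*11801^1*14249^(-1)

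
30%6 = 0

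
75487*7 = 528409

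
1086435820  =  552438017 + 533997803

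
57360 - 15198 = 42162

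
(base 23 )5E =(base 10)129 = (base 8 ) 201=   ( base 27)4L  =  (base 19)6F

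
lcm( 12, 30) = 60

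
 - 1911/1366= - 1911/1366 =- 1.40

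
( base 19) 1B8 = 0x242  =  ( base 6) 2402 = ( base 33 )hh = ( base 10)578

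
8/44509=8/44509 = 0.00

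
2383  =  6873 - 4490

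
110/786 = 55/393=   0.14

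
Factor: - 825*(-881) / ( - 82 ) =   -  2^(-1)*3^1*5^2* 11^1*41^( - 1)*881^1 = - 726825/82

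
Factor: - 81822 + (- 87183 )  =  - 3^1*5^1*19^1*593^1= -  169005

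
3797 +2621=6418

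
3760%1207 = 139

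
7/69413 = 7/69413 = 0.00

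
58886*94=5535284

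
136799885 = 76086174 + 60713711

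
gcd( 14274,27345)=3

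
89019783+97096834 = 186116617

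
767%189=11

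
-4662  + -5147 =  - 9809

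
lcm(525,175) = 525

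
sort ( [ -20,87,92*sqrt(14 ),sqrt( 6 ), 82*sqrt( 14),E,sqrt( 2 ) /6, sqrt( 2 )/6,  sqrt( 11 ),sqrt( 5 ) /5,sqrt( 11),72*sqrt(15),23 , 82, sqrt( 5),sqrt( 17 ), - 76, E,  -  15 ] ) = [ - 76, - 20, - 15,sqrt( 2 )/6, sqrt( 2 ) /6, sqrt(5 ) /5, sqrt( 5),sqrt (6 ),E, E, sqrt (11 ),sqrt(11 ), sqrt( 17 ),23,82,87,72*sqrt( 15 ),  82  *  sqrt( 14),92*sqrt( 14 )] 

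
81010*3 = 243030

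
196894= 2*98447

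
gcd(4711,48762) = 7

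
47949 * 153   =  7336197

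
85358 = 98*871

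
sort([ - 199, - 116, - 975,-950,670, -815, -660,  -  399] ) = [- 975,-950, - 815, -660,-399 , - 199, - 116, 670 ] 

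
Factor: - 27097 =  - 7^3*79^1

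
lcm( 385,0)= 0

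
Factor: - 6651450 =-2^1*3^3 * 5^2*13^1*379^1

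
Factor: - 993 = -3^1*331^1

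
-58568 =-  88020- - 29452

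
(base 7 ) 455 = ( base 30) 7Q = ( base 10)236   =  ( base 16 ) EC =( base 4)3230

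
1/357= 1/357 =0.00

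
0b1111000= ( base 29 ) 44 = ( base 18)6C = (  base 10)120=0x78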